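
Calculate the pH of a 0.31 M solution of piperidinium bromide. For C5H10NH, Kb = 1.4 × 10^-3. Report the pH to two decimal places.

pH = 5.83

C5H10NH2+ is the conjugate acid of the weak base C5H10NH.
Ka = Kw/Kb = 1.0×10^-14 / 1.4 × 10^-3 = 7.14 × 10^-12
Ka = [H+]²/(0.31 − [H+]) = 7.14 × 10^-12
Since Ka ≪ C₀, [H+] ≈ √(Ka·C₀) = 1.49 × 10^-6 M.
Check: 0.00048% ionized — well under 5%, approximation valid.
pH = −log(1.49 × 10^-6) = 5.83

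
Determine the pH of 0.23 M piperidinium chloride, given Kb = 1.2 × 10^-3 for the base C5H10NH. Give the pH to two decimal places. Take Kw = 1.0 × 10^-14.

C5H10NH2+ is the conjugate acid of the weak base C5H10NH.
Ka = Kw/Kb = 1.0×10^-14 / 1.2 × 10^-3 = 8.33 × 10^-12
Let x = [H+] at equilibrium. Ka = x²/(0.23 − x).
Since Ka ≪ C₀, x ≈ √(Ka·C₀) = 1.38 × 10^-6 M.
pH = −log(1.38 × 10^-6) = 5.86

pH = 5.86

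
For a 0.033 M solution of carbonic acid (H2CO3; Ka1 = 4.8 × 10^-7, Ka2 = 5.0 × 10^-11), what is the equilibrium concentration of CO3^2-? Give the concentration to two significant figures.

First ionization gives [H+] ≈ [HCO3-] = 1.26 × 10^-4 M.
Second step: Ka2 = [H+][CO3^2-]/[HCO3-] ≈ [CO3^2-] (since [H+] ≈ [HCO3-]).
So [CO3^2-] ≈ Ka2.

5.0 × 10^-11 M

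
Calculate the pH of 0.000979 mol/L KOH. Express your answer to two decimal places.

pH = 10.99

KOH is a strong base; [OH-] = 0.000979 M.
pOH = -log(0.000979) = 3.01
pH = 14.00 - 3.01 = 10.99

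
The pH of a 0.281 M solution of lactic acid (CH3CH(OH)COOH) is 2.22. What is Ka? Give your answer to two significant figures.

[H+] = 10^(-2.22) = 6.03 × 10^-3 M
At equilibrium [HA] = 0.281 − 6.03 × 10^-3 = 2.75 × 10^-1 M
Ka = [H+][A-]/[HA] = (6.03 × 10^-3)² / 2.75 × 10^-1 = 1.3 × 10^-4

Ka = 1.3 × 10^-4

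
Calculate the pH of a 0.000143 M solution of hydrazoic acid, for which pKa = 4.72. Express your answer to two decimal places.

pH = 4.36

HN3 ⇌ N3- + H+
Ka = 10^(−4.72) = 1.91 × 10^-5
From the ICE table, Ka = [H+]²/(0.000143 − [H+]) = 1.91 × 10^-5.
The 5% rule fails; solving [H+]² + Ka·[H+] − Ka·C₀ = 0 exactly:
[H+] = [−1.91e-05 + √(1.91e-05² + 1.09e-08)]/2 = 4.36 × 10^-5 M
pH = −log(4.36 × 10^-5) = 4.36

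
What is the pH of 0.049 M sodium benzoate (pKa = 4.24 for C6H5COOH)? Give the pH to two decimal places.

pH = 8.47

C6H5COO- is the conjugate base of the weak acid C6H5COOH.
Ka = 10^(−4.24) = 5.75 × 10^-5
Kb = Kw/Ka = 1.0×10^-14 / 5.75 × 10^-5 = 1.74 × 10^-10
From the ICE table, Kb = x²/(0.049 − x) = 1.74 × 10^-10.
Since Kb ≪ C₀, x ≈ √(Kb·C₀) = 2.92 × 10^-6 M.
Check: 0.006% ionized — well under 5%, approximation valid.
pOH = 5.53, so pH = 14.00 − pOH = 8.47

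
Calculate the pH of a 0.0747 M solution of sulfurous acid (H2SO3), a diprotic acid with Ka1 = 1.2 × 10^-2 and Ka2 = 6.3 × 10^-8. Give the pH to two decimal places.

pH = 1.61

Ka1 ≫ Ka2, so treat the first dissociation as the only significant source of H+.
Ka1 = x²/(0.0747 − x) = 1.2 × 10^-2
Solving the quadratic: x = (−Ka1 + √(Ka1² + 4·Ka1·C₀))/2 = 2.45 × 10^-2 M
pH = −log(2.45 × 10^-2) = 1.61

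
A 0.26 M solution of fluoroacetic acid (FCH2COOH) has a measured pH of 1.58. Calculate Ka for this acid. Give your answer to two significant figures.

[H+] = 10^(-1.58) = 2.63 × 10^-2 M
At equilibrium [HA] = 0.26 − 2.63 × 10^-2 = 2.34 × 10^-1 M
Ka = [H+][A-]/[HA] = (2.63 × 10^-2)² / 2.34 × 10^-1 = 3.0 × 10^-3

Ka = 3.0 × 10^-3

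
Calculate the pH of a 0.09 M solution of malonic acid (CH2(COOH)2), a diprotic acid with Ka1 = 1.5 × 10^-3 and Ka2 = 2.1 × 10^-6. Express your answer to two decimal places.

pH = 1.96

Ka1 ≫ Ka2, so treat the first dissociation as the only significant source of H+.
Ka1 = x²/(0.09 − x) = 1.5 × 10^-3
Solving the quadratic: x = (−Ka1 + √(Ka1² + 4·Ka1·C₀))/2 = 1.09 × 10^-2 M
pH = −log(1.09 × 10^-2) = 1.96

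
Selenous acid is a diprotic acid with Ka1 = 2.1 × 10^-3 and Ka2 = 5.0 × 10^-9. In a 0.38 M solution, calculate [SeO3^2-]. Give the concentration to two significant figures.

First ionization gives [H+] ≈ [HSeO3-] = 2.72 × 10^-2 M.
Second step: Ka2 = [H+][SeO3^2-]/[HSeO3-] ≈ [SeO3^2-] (since [H+] ≈ [HSeO3-]).
So [SeO3^2-] ≈ Ka2.

5.0 × 10^-9 M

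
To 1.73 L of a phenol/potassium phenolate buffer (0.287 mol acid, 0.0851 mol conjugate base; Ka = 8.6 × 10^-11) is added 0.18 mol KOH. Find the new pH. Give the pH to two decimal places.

pH = 10.46

After neutralization: n(C6H5OH) = 0.107 mol, n(C6H5O-) = 0.265 mol.
pKa = −log(8.6 × 10^-11) = 10.066
pH = pKa + log([A⁻]/[HA]) = 10.066 + log(0.265/0.107) = 10.066 +0.394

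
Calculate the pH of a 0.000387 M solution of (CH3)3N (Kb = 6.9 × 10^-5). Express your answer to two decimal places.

(CH3)3N + H2O ⇌ (CH3)3NH+ + OH-
From the ICE table, Kb = [OH-]²/(0.000387 − [OH-]) = 6.9 × 10^-5.
The 5% rule fails; solving [OH-]² + Kb·[OH-] − Kb·C₀ = 0 exactly:
[OH-] = (−Kb + √(Kb² + 4·Kb·C₀))/2 = 1.33 × 10^-4 M
pOH = −log(1.33 × 10^-4) = 3.88; pH = 14.00 − 3.88 = 10.12

pH = 10.12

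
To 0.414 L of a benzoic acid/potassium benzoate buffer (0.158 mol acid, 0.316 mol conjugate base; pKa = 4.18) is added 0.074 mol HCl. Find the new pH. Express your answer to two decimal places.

Added H+ converts C6H5COO- to C6H5COOH: C6H5COOH → 0.232 mol, C6H5COO- → 0.242 mol.
Henderson–Hasselbalch with mole ratio 0.242/0.232: pH = 4.18 + (+0.018)

pH = 4.20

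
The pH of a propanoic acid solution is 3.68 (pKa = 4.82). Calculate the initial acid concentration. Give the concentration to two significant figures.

C₀ = 3.1 × 10^-3 M

[H+] = 10^(-3.68) = 2.09 × 10^-4 M = x
Ka = 10^(−4.82) = 1.51 × 10^-5
Ka = x²/(C₀ − x) ⇒ C₀ = x + x²/Ka
C₀ = 2.09 × 10^-4 + (2.09 × 10^-4)²/(1.51 × 10^-5) = 3.10 × 10^-3 M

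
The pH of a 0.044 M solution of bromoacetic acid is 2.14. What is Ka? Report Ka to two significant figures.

[H+] = 10^(-2.14) = 7.24 × 10^-3 M
At equilibrium [HA] = 0.044 − 7.24 × 10^-3 = 3.68 × 10^-2 M
Ka = [H+][A-]/[HA] = (7.24 × 10^-3)² / 3.68 × 10^-2 = 1.4 × 10^-3

Ka = 1.4 × 10^-3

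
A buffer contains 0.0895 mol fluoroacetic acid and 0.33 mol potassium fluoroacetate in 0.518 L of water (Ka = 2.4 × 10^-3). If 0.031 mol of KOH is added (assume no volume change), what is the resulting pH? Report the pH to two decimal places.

pH = 3.41

After neutralization: n(FCH2COOH) = 0.0585 mol, n(FCH2COO-) = 0.361 mol.
pKa = −log(2.4 × 10^-3) = 2.620
pH = pKa + log([A⁻]/[HA]) = 2.620 + log(0.361/0.0585) = 2.620 +0.790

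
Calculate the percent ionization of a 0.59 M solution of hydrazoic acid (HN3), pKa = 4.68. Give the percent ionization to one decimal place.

HN3 ⇌ N3- + H+; let x = [H+] at equilibrium.
Ka = 10^(−4.68) = 2.09 × 10^-5
x ≈ √(Ka·C₀) = √(2.09 × 10^-5 × 0.59) = 3.51 × 10^-3 M
Fraction ionized = 3.51 × 10^-3 / 0.59 = 0.0059 → 0.6%

0.6%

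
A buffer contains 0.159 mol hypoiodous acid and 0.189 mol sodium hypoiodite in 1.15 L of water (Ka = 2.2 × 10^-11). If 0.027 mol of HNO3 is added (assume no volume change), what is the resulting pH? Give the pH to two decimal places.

Added H+ converts OI- to HOI: HOI → 0.186 mol, OI- → 0.162 mol.
pKa = −log(2.2 × 10^-11) = 10.658
pH = pKa + log(n_OI-/n_HOI) = 10.658 + log(0.162/0.186) = 10.658 + (-0.060)

pH = 10.60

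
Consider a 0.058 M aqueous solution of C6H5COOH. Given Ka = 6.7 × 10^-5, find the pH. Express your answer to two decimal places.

pH = 2.71

C6H5COOH ⇌ C6H5COO- + H+
Ka = [H+]²/(0.058 − [H+]) = 6.7 × 10^-5
Neglecting [H+] in the denominator: [H+] = √(6.7 × 10^-5 × 0.058) = 1.97 × 10^-3 M
Check: 3.4% ionized — well under 5%, approximation valid.
pH = −log[H+] = −log(1.97 × 10^-3) = 2.71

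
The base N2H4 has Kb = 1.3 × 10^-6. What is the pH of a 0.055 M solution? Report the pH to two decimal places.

pH = 10.43

N2H4 + H2O ⇌ N2H5+ + OH-
Kb = x²/(0.055 − x) = 1.3 × 10^-6
Neglecting x in the denominator: x = √(1.3 × 10^-6 × 0.055) = 2.67 × 10^-4 M
(x/C₀ = 0.49% < 5%, so the approximation holds.)
pOH = 3.57, so pH = 14.00 − pOH = 10.43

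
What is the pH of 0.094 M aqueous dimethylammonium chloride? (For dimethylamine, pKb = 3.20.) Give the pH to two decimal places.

pH = 5.91

(CH3)2NH2+ is the conjugate acid of the weak base (CH3)2NH.
Kb = 10^(−3.20) = 6.31 × 10^-4
Ka = Kw/Kb = 1.0×10^-14 / 6.31 × 10^-4 = 1.58 × 10^-11
From the ICE table, Ka = x²/(0.094 − x) = 1.58 × 10^-11.
Assume x ≪ 0.094: x ≈ √(1.58 × 10^-11 × 0.094) = 1.22 × 10^-6 M
(x/C₀ = 0.0013% < 5%, so the approximation holds.)
pH = −log(1.22 × 10^-6) = 5.91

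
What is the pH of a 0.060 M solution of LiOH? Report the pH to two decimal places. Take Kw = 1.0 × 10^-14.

LiOH is a strong base; [OH-] = 0.06 M.
pOH = -log(0.06) = 1.22
pH = 14.00 - 1.22 = 12.78

pH = 12.78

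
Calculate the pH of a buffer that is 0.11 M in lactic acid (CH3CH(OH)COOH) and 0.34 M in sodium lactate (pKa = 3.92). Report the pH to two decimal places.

Henderson–Hasselbalch: pH = pKa + log([CH3CH(OH)COO-]/[CH3CH(OH)COOH]) = 3.92 + log(0.34/0.11)
pH = 3.92 + (+0.490) = 4.41

pH = 4.41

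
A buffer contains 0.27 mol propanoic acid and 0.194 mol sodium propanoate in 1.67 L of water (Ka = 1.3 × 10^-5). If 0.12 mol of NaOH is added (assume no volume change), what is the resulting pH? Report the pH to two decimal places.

After neutralization: n(CH3CH2COOH) = 0.15 mol, n(CH3CH2COO-) = 0.314 mol.
pKa = −log(1.3 × 10^-5) = 4.886
pH = pKa + log([A⁻]/[HA]) = 4.886 + log(0.314/0.15) = 4.886 +0.321

pH = 5.21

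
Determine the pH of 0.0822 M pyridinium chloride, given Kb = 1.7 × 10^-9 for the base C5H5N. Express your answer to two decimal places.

C5H5NH+ is the conjugate acid of the weak base C5H5N.
Ka = Kw/Kb = 1.0×10^-14 / 1.7 × 10^-9 = 5.88 × 10^-6
From the ICE table, Ka = [H+]²/(0.0822 − [H+]) = 5.88 × 10^-6.
Assume [H+] ≪ 0.0822: [H+] ≈ √(5.88 × 10^-6 × 0.0822) = 6.95 × 10^-4 M
([H+]/C₀ = 0.85% < 5%, so the approximation holds.)
pH = −log(6.95 × 10^-4) = 3.16

pH = 3.16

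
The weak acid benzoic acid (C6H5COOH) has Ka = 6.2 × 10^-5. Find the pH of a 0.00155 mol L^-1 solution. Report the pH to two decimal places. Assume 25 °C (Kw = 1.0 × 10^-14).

pH = 3.55

C6H5COOH ⇌ C6H5COO- + H+
Ka = [H+]²/(0.00155 − [H+]) = 6.2 × 10^-5
[H+] is not negligible relative to C₀; solve [H+]² + 6.2e-05·[H+] − 9.61e-08 = 0.
[H+] = (−Ka + √(Ka² + 4·Ka·C₀))/2 = 2.81 × 10^-4 M
pH = −log[H+] = −log(2.81 × 10^-4) = 3.55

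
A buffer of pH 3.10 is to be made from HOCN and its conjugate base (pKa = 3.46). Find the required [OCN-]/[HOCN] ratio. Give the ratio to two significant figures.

pH = pKa + log(r) ⇒ log(r) = 3.10 − 3.46 = -0.36
r = [OCN-]/[HOCN] = 10^(-0.36) = 0.437

ratio = 0.44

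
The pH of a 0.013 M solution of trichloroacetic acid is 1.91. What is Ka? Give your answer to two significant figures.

[H+] = 10^(-1.91) = 1.23 × 10^-2 M
At equilibrium [HA] = 0.013 − 1.23 × 10^-2 = 7.00 × 10^-4 M
Ka = [H+][A-]/[HA] = (1.23 × 10^-2)² / 7.00 × 10^-4 = 2.2 × 10^-1

Ka = 2.2 × 10^-1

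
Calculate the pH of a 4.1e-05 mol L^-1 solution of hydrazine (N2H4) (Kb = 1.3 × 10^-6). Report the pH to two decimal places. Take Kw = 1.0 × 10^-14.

pH = 8.82

N2H4 + H2O ⇌ N2H5+ + OH-
Kb = [OH-]²/(4.1e-05 − [OH-]) = 1.3 × 10^-6
The 5% rule fails; solving [OH-]² + Kb·[OH-] − Kb·C₀ = 0 exactly:
[OH-] = (−Kb + √(Kb² + 4·Kb·C₀))/2 = 6.68 × 10^-6 M
pOH = −log(6.68 × 10^-6) = 5.18; pH = 14.00 − 5.18 = 8.82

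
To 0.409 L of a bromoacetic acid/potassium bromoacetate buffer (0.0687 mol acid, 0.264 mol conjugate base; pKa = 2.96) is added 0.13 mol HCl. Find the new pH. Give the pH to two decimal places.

Added H+ converts BrCH2COO- to BrCH2COOH: BrCH2COOH → 0.199 mol, BrCH2COO- → 0.134 mol.
pH = pKa + log(n_BrCH2COO-/n_BrCH2COOH) = 2.96 + log(0.134/0.199) = 2.96 + (-0.172)

pH = 2.79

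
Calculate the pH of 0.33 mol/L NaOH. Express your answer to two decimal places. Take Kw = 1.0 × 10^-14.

pH = 13.52

NaOH is a strong base; [OH-] = 0.33 M.
pOH = -log(0.33) = 0.48
pH = 14.00 - 0.48 = 13.52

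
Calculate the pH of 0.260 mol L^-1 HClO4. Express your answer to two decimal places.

HClO4 is a strong acid and dissociates completely, so [H+] = 0.260 M.
pH = -log(0.26) = 0.59

pH = 0.59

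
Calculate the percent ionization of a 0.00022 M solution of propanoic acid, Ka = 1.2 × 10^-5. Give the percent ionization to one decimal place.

20.8%

CH3CH2COOH ⇌ CH3CH2COO- + H+; let x = [H+] at equilibrium.
Ka = x²/(C₀ − x); solving the quadratic gives x = 4.57 × 10^-5 M.
Fraction ionized = 4.57 × 10^-5 / 0.00022 = 0.2077 → 20.8%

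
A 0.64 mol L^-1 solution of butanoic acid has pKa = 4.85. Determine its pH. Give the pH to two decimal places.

pH = 2.52

CH3(CH2)2COOH ⇌ CH3(CH2)2COO- + H+
Ka = 10^(−4.85) = 1.41 × 10^-5
From the ICE table, Ka = x²/(0.64 − x) = 1.41 × 10^-5.
Since Ka ≪ C₀, x ≈ √(Ka·C₀) = 3.00 × 10^-3 M.
pH = −log[H+] = −log(3.00 × 10^-3) = 2.52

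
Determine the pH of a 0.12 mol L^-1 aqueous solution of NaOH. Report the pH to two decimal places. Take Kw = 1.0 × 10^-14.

pH = 13.08

NaOH is a strong base; [OH-] = 0.12 M.
pOH = -log(0.12) = 0.92
pH = 14.00 - 0.92 = 13.08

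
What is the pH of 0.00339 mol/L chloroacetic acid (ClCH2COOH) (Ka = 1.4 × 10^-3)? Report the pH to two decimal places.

ClCH2COOH ⇌ ClCH2COO- + H+
Ka = x²/(0.00339 − x) = 1.4 × 10^-3
Here C₀/Ka ≈ 2.42, so the small-x approximation fails. Use the quadratic:
x = (−Ka + √(Ka² + 4·Ka·C₀))/2 = 1.59 × 10^-3 M
pH = −log(1.59 × 10^-3) = 2.80

pH = 2.80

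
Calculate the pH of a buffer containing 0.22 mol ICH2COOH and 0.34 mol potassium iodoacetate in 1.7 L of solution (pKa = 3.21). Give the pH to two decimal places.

pH = 3.40

Henderson–Hasselbalch: pH = pKa + log([ICH2COO-]/[ICH2COOH]) = 3.21 + log(0.34/0.22)
pH = 3.21 + (+0.189) = 3.40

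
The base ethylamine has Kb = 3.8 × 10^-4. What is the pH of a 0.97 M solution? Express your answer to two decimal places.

pH = 12.28

C2H5NH2 + H2O ⇌ C2H5NH3+ + OH-
From the ICE table, Kb = [OH-]²/(0.97 − [OH-]) = 3.8 × 10^-4.
Assume [OH-] ≪ 0.97: [OH-] ≈ √(3.8 × 10^-4 × 0.97) = 1.92 × 10^-2 M
([OH-]/C₀ = 2% < 5%, so the approximation holds.)
pOH = 1.72, so pH = 14.00 − pOH = 12.28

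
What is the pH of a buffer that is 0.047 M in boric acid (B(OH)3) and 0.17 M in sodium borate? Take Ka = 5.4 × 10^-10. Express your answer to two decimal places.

pKa = −log(5.4 × 10^-10) = 9.268
Using pH = pKa + log([base]/[acid]) with [base]/[acid] = 0.17/0.047:
pH = 9.268 + (+0.558) = 9.83

pH = 9.83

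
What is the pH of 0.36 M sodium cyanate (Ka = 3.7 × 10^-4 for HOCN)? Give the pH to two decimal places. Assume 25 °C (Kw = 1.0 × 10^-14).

OCN- is the conjugate base of the weak acid HOCN.
Kb = Kw/Ka = 1.0×10^-14 / 3.7 × 10^-4 = 2.70 × 10^-11
Kb = x²/(0.36 − x) = 2.70 × 10^-11
Assume x ≪ 0.36: x ≈ √(2.70 × 10^-11 × 0.36) = 3.12 × 10^-6 M
pOH = −log(3.12 × 10^-6) = 5.51; pH = 14.00 − 5.51 = 8.49

pH = 8.49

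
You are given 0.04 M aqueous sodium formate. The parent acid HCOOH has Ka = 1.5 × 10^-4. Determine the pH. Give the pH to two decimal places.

pH = 8.21

HCOO- is the conjugate base of the weak acid HCOOH.
Kb = Kw/Ka = 1.0×10^-14 / 1.5 × 10^-4 = 6.67 × 10^-11
Kb = [OH-]²/(0.04 − [OH-]) = 6.67 × 10^-11
Since Kb ≪ C₀, [OH-] ≈ √(Kb·C₀) = 1.63 × 10^-6 M.
([OH-]/C₀ = 0.0041% < 5%, so the approximation holds.)
pOH = −log(1.63 × 10^-6) = 5.79; pH = 14.00 − 5.79 = 8.21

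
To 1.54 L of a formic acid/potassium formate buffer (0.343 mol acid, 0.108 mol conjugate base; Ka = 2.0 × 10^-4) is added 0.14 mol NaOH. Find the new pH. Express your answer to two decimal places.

pH = 3.79

OH- converts HCOOH to HCOO-: HCOOH → 0.203 mol, HCOO- → 0.248 mol.
pKa = −log(2.0 × 10^-4) = 3.699
pH = pKa + log(n_HCOO-/n_HCOOH) = 3.699 + log(0.248/0.203) = 3.699 + (+0.087)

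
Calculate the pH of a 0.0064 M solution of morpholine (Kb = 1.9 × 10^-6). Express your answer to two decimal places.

C4H8ONH + H2O ⇌ C4H8ONH2+ + OH-
From the ICE table, Kb = [OH-]²/(0.0064 − [OH-]) = 1.9 × 10^-6.
Neglecting [OH-] in the denominator: [OH-] = √(1.9 × 10^-6 × 0.0064) = 1.10 × 10^-4 M
pOH = 3.96, so pH = 14.00 − pOH = 10.04

pH = 10.04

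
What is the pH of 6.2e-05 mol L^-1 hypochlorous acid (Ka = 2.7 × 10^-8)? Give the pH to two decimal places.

HOCl ⇌ OCl- + H+
Ka = x²/(6.2e-05 − x) = 2.7 × 10^-8
Neglecting x in the denominator: x = √(2.7 × 10^-8 × 6.2e-05) = 1.29 × 10^-6 M
pH = −log(1.29 × 10^-6) = 5.89

pH = 5.89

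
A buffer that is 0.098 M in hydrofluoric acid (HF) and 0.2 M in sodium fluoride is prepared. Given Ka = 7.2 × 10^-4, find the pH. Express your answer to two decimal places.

pH = 3.45

pKa = −log(7.2 × 10^-4) = 3.143
Henderson–Hasselbalch: pH = pKa + log([F-]/[HF]) = 3.143 + log(0.2/0.098)
pH = 3.143 + (+0.310) = 3.45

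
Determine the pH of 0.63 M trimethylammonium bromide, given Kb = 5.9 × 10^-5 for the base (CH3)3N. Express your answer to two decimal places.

pH = 4.99

(CH3)3NH+ is the conjugate acid of the weak base (CH3)3N.
Ka = Kw/Kb = 1.0×10^-14 / 5.9 × 10^-5 = 1.69 × 10^-10
From the ICE table, Ka = x²/(0.63 − x) = 1.69 × 10^-10.
Neglecting x in the denominator: x = √(1.69 × 10^-10 × 0.63) = 1.03 × 10^-5 M
(x/C₀ = 0.0016% < 5%, so the approximation holds.)
pH = −log(1.03 × 10^-5) = 4.99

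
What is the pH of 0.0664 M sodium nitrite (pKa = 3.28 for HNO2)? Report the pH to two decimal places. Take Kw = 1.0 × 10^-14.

NO2- is the conjugate base of the weak acid HNO2.
Ka = 10^(−3.28) = 5.25 × 10^-4
Kb = Kw/Ka = 1.0×10^-14 / 5.25 × 10^-4 = 1.90 × 10^-11
From the ICE table, Kb = [OH-]²/(0.0664 − [OH-]) = 1.90 × 10^-11.
Neglecting [OH-] in the denominator: [OH-] = √(1.90 × 10^-11 × 0.0664) = 1.12 × 10^-6 M
pOH = 5.95, so pH = 14.00 − pOH = 8.05

pH = 8.05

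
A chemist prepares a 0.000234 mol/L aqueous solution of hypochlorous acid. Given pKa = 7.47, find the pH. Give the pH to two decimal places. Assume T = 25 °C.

HOCl ⇌ OCl- + H+
Ka = 10^(−7.47) = 3.39 × 10^-8
From the ICE table, Ka = [H+]²/(0.000234 − [H+]) = 3.39 × 10^-8.
Neglecting [H+] in the denominator: [H+] = √(3.39 × 10^-8 × 0.000234) = 2.82 × 10^-6 M
Check: 1.2% ionized — well under 5%, approximation valid.
pH = −log(2.82 × 10^-6) = 5.55

pH = 5.55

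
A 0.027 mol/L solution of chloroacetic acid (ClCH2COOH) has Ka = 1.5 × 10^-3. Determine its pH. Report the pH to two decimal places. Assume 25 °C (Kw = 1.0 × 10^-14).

ClCH2COOH ⇌ ClCH2COO- + H+
Ka = [H+]²/(0.027 − [H+]) = 1.5 × 10^-3
[H+] is not negligible relative to C₀; solve [H+]² + 0.0015·[H+] − 4.05e-05 = 0.
[H+] = (−Ka + √(Ka² + 4·Ka·C₀))/2 = 5.66 × 10^-3 M
pH = −log[H+] = −log(5.66 × 10^-3) = 2.25

pH = 2.25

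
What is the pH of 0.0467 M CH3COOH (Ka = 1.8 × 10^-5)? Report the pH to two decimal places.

CH3COOH ⇌ CH3COO- + H+
Ka = x²/(0.0467 − x) = 1.8 × 10^-5
Assume x ≪ 0.0467: x ≈ √(1.8 × 10^-5 × 0.0467) = 9.17 × 10^-4 M
(x/C₀ = 2% < 5%, so the approximation holds.)
pH = −log(9.17 × 10^-4) = 3.04

pH = 3.04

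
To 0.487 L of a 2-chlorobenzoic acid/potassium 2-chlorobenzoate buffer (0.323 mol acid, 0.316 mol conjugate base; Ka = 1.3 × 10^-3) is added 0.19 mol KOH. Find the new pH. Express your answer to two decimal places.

After neutralization: n(ClC6H4COOH) = 0.133 mol, n(ClC6H4COO-) = 0.506 mol.
pKa = −log(1.3 × 10^-3) = 2.886
Henderson–Hasselbalch with mole ratio 0.506/0.133: pH = 2.886 + (+0.580)

pH = 3.47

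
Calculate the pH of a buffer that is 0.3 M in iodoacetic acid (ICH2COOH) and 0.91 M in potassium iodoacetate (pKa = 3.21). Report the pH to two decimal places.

Using pH = pKa + log([base]/[acid]) with [base]/[acid] = 0.91/0.3:
pH = 3.21 + (+0.482) = 3.69

pH = 3.69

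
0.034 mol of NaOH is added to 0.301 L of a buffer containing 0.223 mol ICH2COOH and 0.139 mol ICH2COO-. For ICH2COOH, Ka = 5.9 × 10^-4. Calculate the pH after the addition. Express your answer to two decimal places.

pH = 3.19

OH- converts ICH2COOH to ICH2COO-: ICH2COOH → 0.189 mol, ICH2COO- → 0.173 mol.
pKa = −log(5.9 × 10^-4) = 3.229
pH = pKa + log([A⁻]/[HA]) = 3.229 + log(0.173/0.189) = 3.229 -0.038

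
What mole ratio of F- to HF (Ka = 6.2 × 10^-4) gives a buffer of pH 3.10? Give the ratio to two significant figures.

ratio = 0.78

pKa = -log(6.2 × 10^-4) = 3.208
pH = pKa + log(r) ⇒ log(r) = 3.10 − 3.208 = -0.108
r = [F-]/[HF] = 10^(-0.108) = 0.78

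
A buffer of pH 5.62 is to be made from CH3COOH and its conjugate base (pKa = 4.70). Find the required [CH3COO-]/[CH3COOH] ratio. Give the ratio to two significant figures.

pH = pKa + log(r) ⇒ log(r) = 5.62 − 4.70 = +0.92
r = [CH3COO-]/[CH3COOH] = 10^(+0.92) = 8.32

ratio = 8.3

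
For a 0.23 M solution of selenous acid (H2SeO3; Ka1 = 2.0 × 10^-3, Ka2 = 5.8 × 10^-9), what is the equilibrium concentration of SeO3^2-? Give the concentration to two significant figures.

5.8 × 10^-9 M

First ionization gives [H+] ≈ [HSeO3-] = 2.05 × 10^-2 M.
Second step: Ka2 = [H+][SeO3^2-]/[HSeO3-] ≈ [SeO3^2-] (since [H+] ≈ [HSeO3-]).
So [SeO3^2-] ≈ Ka2.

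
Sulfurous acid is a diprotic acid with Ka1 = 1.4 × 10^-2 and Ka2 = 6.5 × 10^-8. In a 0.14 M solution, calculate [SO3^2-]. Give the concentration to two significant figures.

6.5 × 10^-8 M

First ionization gives [H+] ≈ [HSO3-] = 3.78 × 10^-2 M.
Second step: Ka2 = [H+][SO3^2-]/[HSO3-] ≈ [SO3^2-] (since [H+] ≈ [HSO3-]).
So [SO3^2-] ≈ Ka2.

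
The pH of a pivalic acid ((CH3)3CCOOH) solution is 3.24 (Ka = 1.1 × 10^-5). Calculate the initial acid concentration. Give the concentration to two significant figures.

[H+] = 10^(-3.24) = 5.75 × 10^-4 M = x
Ka = x²/(C₀ − x) ⇒ C₀ = x + x²/Ka
C₀ = 5.75 × 10^-4 + (5.75 × 10^-4)²/(1.1 × 10^-5) = 3.06 × 10^-2 M

C₀ = 3.1 × 10^-2 M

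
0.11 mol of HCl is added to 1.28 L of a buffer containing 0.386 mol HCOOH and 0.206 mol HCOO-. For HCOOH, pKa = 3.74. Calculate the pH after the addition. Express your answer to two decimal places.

pH = 3.03

Added H+ converts HCOO- to HCOOH: HCOOH → 0.496 mol, HCOO- → 0.096 mol.
pH = pKa + log([A⁻]/[HA]) = 3.74 + log(0.096/0.496) = 3.74 -0.713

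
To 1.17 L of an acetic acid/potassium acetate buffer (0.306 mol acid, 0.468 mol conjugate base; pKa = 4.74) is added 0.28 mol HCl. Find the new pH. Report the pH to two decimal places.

pH = 4.25

After neutralization: n(CH3COOH) = 0.586 mol, n(CH3COO-) = 0.188 mol.
pH = pKa + log([A⁻]/[HA]) = 4.74 + log(0.188/0.586) = 4.74 -0.494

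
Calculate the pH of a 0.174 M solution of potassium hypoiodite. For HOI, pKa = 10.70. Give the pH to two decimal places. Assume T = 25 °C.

pH = 11.96

OI- is the conjugate base of the weak acid HOI.
Ka = 10^(−10.70) = 2.00 × 10^-11
Kb = Kw/Ka = 1.0×10^-14 / 2.00 × 10^-11 = 5.00 × 10^-4
From the ICE table, Kb = [OH-]²/(0.174 − [OH-]) = 5.00 × 10^-4.
[OH-] is not negligible relative to C₀; solve [OH-]² + 0.0005·[OH-] − 8.7e-05 = 0.
[OH-] = (−Kb + √(Kb² + 4·Kb·C₀))/2 = 9.08 × 10^-3 M
pOH = 2.04, so pH = 14.00 − pOH = 11.96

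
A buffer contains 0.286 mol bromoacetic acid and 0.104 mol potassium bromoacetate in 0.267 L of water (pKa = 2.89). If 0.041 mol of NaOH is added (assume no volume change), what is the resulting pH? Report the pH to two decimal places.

OH- converts BrCH2COOH to BrCH2COO-: BrCH2COOH → 0.245 mol, BrCH2COO- → 0.145 mol.
Henderson–Hasselbalch with mole ratio 0.145/0.245: pH = 2.89 + (-0.228)

pH = 2.66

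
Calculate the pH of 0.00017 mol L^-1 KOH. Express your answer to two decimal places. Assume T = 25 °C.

KOH is a strong base; [OH-] = 0.00017 M.
pOH = -log(0.00017) = 3.77
pH = 14.00 - 3.77 = 10.23

pH = 10.23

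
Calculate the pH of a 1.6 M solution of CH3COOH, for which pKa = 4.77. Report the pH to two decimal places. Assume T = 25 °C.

CH3COOH ⇌ CH3COO- + H+
Ka = 10^(−4.77) = 1.70 × 10^-5
From the ICE table, Ka = x²/(1.6 − x) = 1.70 × 10^-5.
Assume x ≪ 1.6: x ≈ √(1.70 × 10^-5 × 1.6) = 5.22 × 10^-3 M
Check: 0.33% ionized — well under 5%, approximation valid.
pH = −log(5.22 × 10^-3) = 2.28

pH = 2.28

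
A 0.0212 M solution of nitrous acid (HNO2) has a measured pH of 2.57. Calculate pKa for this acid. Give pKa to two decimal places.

[H+] = 10^(-2.57) = 2.69 × 10^-3 M
At equilibrium [HA] = 0.0212 − 2.69 × 10^-3 = 1.85 × 10^-2 M
Ka = [H+][A-]/[HA] = (2.69 × 10^-3)² / 1.85 × 10^-2 = 3.91 × 10^-4
pKa = -log(3.91 × 10^-4) = 3.41

pKa = 3.41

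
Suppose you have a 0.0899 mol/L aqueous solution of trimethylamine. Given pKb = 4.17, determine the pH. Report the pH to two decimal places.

pH = 11.39

(CH3)3N + H2O ⇌ (CH3)3NH+ + OH-
Kb = 10^(−4.17) = 6.76 × 10^-5
Let x = [OH-] at equilibrium. Kb = x²/(0.0899 − x).
Assume x ≪ 0.0899: x ≈ √(6.76 × 10^-5 × 0.0899) = 2.47 × 10^-3 M
(x/C₀ = 2.7% < 5%, so the approximation holds.)
pOH = −log(2.47 × 10^-3) = 2.61; pH = 14.00 − 2.61 = 11.39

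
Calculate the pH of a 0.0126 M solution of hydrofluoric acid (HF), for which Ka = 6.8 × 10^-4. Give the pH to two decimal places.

pH = 2.58

HF ⇌ F- + H+
From the ICE table, Ka = x²/(0.0126 − x) = 6.8 × 10^-4.
The 5% rule fails; solving x² + Ka·x − Ka·C₀ = 0 exactly:
x = [−0.00068 + √(0.00068² + 3.43e-05)]/2 = 2.61 × 10^-3 M
pH = −log[H+] = −log(2.61 × 10^-3) = 2.58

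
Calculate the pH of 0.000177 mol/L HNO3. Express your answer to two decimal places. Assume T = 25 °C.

pH = 3.75

HNO3 is a strong acid and dissociates completely, so [H+] = 0.000177 M.
pH = -log(0.000177) = 3.75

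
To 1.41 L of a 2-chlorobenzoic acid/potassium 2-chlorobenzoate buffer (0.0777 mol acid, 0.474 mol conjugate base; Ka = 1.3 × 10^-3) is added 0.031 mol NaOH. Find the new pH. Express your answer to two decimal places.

pH = 3.92

OH- converts ClC6H4COOH to ClC6H4COO-: ClC6H4COOH → 0.0467 mol, ClC6H4COO- → 0.505 mol.
pKa = −log(1.3 × 10^-3) = 2.886
pH = pKa + log(n_ClC6H4COO-/n_ClC6H4COOH) = 2.886 + log(0.505/0.0467) = 2.886 + (+1.034)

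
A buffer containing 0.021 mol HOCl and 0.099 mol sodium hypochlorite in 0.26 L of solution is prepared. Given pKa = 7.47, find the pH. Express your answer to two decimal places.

pH = 8.14

Using pH = pKa + log([base]/[acid]) with [base]/[acid] = 0.099/0.021:
pH = 7.47 + (+0.673) = 8.14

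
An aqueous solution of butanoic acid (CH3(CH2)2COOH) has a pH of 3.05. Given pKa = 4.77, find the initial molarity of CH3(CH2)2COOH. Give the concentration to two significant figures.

C₀ = 4.8 × 10^-2 M

[H+] = 10^(-3.05) = 8.91 × 10^-4 M = x
Ka = 10^(−4.77) = 1.70 × 10^-5
Ka = x²/(C₀ − x) ⇒ C₀ = x + x²/Ka
C₀ = 8.91 × 10^-4 + (8.91 × 10^-4)²/(1.70 × 10^-5) = 4.76 × 10^-2 M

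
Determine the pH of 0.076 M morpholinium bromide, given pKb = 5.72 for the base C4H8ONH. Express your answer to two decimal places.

pH = 4.70

C4H8ONH2+ is the conjugate acid of the weak base C4H8ONH.
Kb = 10^(−5.72) = 1.91 × 10^-6
Ka = Kw/Kb = 1.0×10^-14 / 1.91 × 10^-6 = 5.24 × 10^-9
Ka = x²/(0.076 − x) = 5.24 × 10^-9
Since Ka ≪ C₀, x ≈ √(Ka·C₀) = 2.00 × 10^-5 M.
(x/C₀ = 0.026% < 5%, so the approximation holds.)
pH = −log(2.00 × 10^-5) = 4.70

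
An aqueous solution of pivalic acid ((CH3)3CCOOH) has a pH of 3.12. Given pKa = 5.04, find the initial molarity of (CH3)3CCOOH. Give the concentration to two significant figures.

C₀ = 6.4 × 10^-2 M

[H+] = 10^(-3.12) = 7.59 × 10^-4 M = x
Ka = 10^(−5.04) = 9.12 × 10^-6
Ka = x²/(C₀ − x) ⇒ C₀ = x + x²/Ka
C₀ = 7.59 × 10^-4 + (7.59 × 10^-4)²/(9.12 × 10^-6) = 6.39 × 10^-2 M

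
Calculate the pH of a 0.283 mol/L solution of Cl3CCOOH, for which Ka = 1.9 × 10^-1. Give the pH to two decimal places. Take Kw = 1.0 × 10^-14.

Cl3CCOOH ⇌ Cl3CCOO- + H+
From the ICE table, Ka = x²/(0.283 − x) = 1.9 × 10^-1.
x is not negligible relative to C₀; solve x² + 0.19·x − 0.0538 = 0.
x = (−Ka + √(Ka² + 4·Ka·C₀))/2 = 1.56 × 10^-1 M
pH = −log(1.56 × 10^-1) = 0.81

pH = 0.81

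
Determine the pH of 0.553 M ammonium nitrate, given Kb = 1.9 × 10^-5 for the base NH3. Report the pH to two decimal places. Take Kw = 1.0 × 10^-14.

pH = 4.77

NH4+ is the conjugate acid of the weak base NH3.
Ka = Kw/Kb = 1.0×10^-14 / 1.9 × 10^-5 = 5.26 × 10^-10
Ka = [H+]²/(0.553 − [H+]) = 5.26 × 10^-10
Since Ka ≪ C₀, [H+] ≈ √(Ka·C₀) = 1.71 × 10^-5 M.
Check: 0.0031% ionized — well under 5%, approximation valid.
pH = −log(1.71 × 10^-5) = 4.77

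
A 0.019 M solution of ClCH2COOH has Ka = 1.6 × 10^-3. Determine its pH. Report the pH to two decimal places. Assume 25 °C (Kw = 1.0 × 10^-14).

ClCH2COOH ⇌ ClCH2COO- + H+
Let x = [H+] at equilibrium. Ka = x²/(0.019 − x).
x is not negligible relative to C₀; solve x² + 0.0016·x − 3.04e-05 = 0.
x = [−0.0016 + √(0.0016² + 0.000122)]/2 = 4.77 × 10^-3 M
pH = −log[H+] = −log(4.77 × 10^-3) = 2.32

pH = 2.32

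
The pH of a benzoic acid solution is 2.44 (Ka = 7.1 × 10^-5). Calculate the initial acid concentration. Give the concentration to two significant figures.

C₀ = 1.9 × 10^-1 M

[H+] = 10^(-2.44) = 3.63 × 10^-3 M = x
Ka = x²/(C₀ − x) ⇒ C₀ = x + x²/Ka
C₀ = 3.63 × 10^-3 + (3.63 × 10^-3)²/(7.1 × 10^-5) = 1.89 × 10^-1 M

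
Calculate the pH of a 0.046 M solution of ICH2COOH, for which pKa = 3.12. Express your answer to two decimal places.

pH = 2.26

ICH2COOH ⇌ ICH2COO- + H+
Ka = 10^(−3.12) = 7.59 × 10^-4
Ka = x²/(0.046 − x) = 7.59 × 10^-4
x is not negligible relative to C₀; solve x² + 0.000759·x − 3.49e-05 = 0.
x = (−Ka + √(Ka² + 4·Ka·C₀))/2 = 5.54 × 10^-3 M
pH = −log[H+] = −log(5.54 × 10^-3) = 2.26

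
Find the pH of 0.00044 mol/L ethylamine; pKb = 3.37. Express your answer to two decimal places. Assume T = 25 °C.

C2H5NH2 + H2O ⇌ C2H5NH3+ + OH-
Kb = 10^(−3.37) = 4.27 × 10^-4
Let x = [OH-] at equilibrium. Kb = x²/(0.00044 − x).
x is not negligible relative to C₀; solve x² + 0.000427·x − 1.88e-07 = 0.
x = [−0.000427 + √(0.000427² + 7.52e-07)]/2 = 2.70 × 10^-4 M
pOH = 3.57, so pH = 14.00 − pOH = 10.43

pH = 10.43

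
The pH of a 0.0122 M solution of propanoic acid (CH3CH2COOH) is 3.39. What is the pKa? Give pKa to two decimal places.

[H+] = 10^(-3.39) = 4.07 × 10^-4 M
At equilibrium [HA] = 0.0122 − 4.07 × 10^-4 = 1.18 × 10^-2 M
Ka = [H+][A-]/[HA] = (4.07 × 10^-4)² / 1.18 × 10^-2 = 1.40 × 10^-5
pKa = -log(1.40 × 10^-5) = 4.85

pKa = 4.85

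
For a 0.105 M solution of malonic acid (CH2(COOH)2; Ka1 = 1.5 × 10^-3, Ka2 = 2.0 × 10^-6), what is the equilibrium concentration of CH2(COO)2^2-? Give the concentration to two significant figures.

First ionization gives [H+] ≈ [CH2(COOH)COO-] = 1.18 × 10^-2 M.
Second step: Ka2 = [H+][CH2(COO)2^2-]/[CH2(COOH)COO-] ≈ [CH2(COO)2^2-] (since [H+] ≈ [CH2(COOH)COO-]).
So [CH2(COO)2^2-] ≈ Ka2.

2.0 × 10^-6 M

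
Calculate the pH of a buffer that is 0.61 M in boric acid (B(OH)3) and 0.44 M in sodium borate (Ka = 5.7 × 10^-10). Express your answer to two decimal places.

pKa = −log(5.7 × 10^-10) = 9.244
Henderson–Hasselbalch: pH = pKa + log([B(OH)4-]/[B(OH)3]) = 9.244 + log(0.44/0.61)
pH = 9.244 + (-0.142) = 9.10

pH = 9.10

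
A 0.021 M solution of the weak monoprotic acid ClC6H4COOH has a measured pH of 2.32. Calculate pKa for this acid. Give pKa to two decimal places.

pKa = 2.85

[H+] = 10^(-2.32) = 4.79 × 10^-3 M
At equilibrium [HA] = 0.021 − 4.79 × 10^-3 = 1.62 × 10^-2 M
Ka = [H+][A-]/[HA] = (4.79 × 10^-3)² / 1.62 × 10^-2 = 1.42 × 10^-3
pKa = -log(1.42 × 10^-3) = 2.85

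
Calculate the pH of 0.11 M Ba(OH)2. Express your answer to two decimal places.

pH = 13.34

Ba(OH)2 is a strong base (each formula unit releases 2 OH-); [OH-] = 0.22 M.
pOH = -log(0.22) = 0.66
pH = 14.00 - 0.66 = 13.34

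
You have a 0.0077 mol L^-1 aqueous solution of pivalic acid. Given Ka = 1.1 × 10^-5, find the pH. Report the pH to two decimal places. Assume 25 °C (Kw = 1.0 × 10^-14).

(CH3)3CCOOH ⇌ (CH3)3CCOO- + H+
Ka = x²/(0.0077 − x) = 1.1 × 10^-5
Neglecting x in the denominator: x = √(1.1 × 10^-5 × 0.0077) = 2.91 × 10^-4 M
(x/C₀ = 3.8% < 5%, so the approximation holds.)
pH = −log[H+] = −log(2.91 × 10^-4) = 3.54

pH = 3.54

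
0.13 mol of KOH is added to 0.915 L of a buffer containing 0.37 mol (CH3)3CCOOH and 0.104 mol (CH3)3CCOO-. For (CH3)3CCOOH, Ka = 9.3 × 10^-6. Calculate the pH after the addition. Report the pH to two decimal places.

pH = 5.02

After neutralization: n((CH3)3CCOOH) = 0.24 mol, n((CH3)3CCOO-) = 0.234 mol.
pKa = −log(9.3 × 10^-6) = 5.032
pH = pKa + log(n_(CH3)3CCOO-/n_(CH3)3CCOOH) = 5.032 + log(0.234/0.24) = 5.032 + (-0.011)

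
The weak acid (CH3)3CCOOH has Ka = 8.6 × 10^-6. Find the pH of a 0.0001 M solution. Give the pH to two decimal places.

pH = 4.60

(CH3)3CCOOH ⇌ (CH3)3CCOO- + H+
Let x = [H+] at equilibrium. Ka = x²/(0.0001 − x).
Here C₀/Ka ≈ 11.6, so the small-x approximation fails. Use the quadratic:
x = [−8.6e-06 + √(8.6e-06² + 3.44e-09)]/2 = 2.53 × 10^-5 M
pH = −log(2.53 × 10^-5) = 4.60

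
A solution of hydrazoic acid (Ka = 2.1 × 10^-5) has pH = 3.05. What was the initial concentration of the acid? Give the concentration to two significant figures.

C₀ = 3.9 × 10^-2 M

[H+] = 10^(-3.05) = 8.91 × 10^-4 M = x
Ka = x²/(C₀ − x) ⇒ C₀ = x + x²/Ka
C₀ = 8.91 × 10^-4 + (8.91 × 10^-4)²/(2.1 × 10^-5) = 3.87 × 10^-2 M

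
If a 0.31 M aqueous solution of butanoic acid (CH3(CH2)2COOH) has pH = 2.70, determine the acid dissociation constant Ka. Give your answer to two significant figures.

[H+] = 10^(-2.70) = 2.00 × 10^-3 M
At equilibrium [HA] = 0.31 − 2.00 × 10^-3 = 3.08 × 10^-1 M
Ka = [H+][A-]/[HA] = (2.00 × 10^-3)² / 3.08 × 10^-1 = 1.3 × 10^-5

Ka = 1.3 × 10^-5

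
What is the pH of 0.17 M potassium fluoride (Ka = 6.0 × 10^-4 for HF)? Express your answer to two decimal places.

pH = 8.23

F- is the conjugate base of the weak acid HF.
Kb = Kw/Ka = 1.0×10^-14 / 6.0 × 10^-4 = 1.67 × 10^-11
Kb = x²/(0.17 − x) = 1.67 × 10^-11
Neglecting x in the denominator: x = √(1.67 × 10^-11 × 0.17) = 1.68 × 10^-6 M
Check: 0.00099% ionized — well under 5%, approximation valid.
pOH = 5.77, so pH = 14.00 − pOH = 8.23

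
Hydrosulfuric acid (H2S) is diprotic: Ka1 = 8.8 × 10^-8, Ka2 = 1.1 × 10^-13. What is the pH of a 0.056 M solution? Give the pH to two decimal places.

pH = 4.15

Ka1 ≫ Ka2, so treat the first dissociation as the only significant source of H+.
Ka1 = x²/(0.056 − x) = 8.8 × 10^-8
x ≈ √(8.8 × 10^-8 × 0.056) = 7.02 × 10^-5 M
pH = −log(7.02 × 10^-5) = 4.15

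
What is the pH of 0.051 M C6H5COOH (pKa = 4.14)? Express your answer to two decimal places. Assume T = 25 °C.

pH = 2.72

C6H5COOH ⇌ C6H5COO- + H+
Ka = 10^(−4.14) = 7.24 × 10^-5
Ka = x²/(0.051 − x) = 7.24 × 10^-5
Assume x ≪ 0.051: x ≈ √(7.24 × 10^-5 × 0.051) = 1.92 × 10^-3 M
(x/C₀ = 3.8% < 5%, so the approximation holds.)
pH = −log[H+] = −log(1.92 × 10^-3) = 2.72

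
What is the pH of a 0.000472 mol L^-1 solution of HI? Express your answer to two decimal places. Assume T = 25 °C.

pH = 3.33

HI is a strong acid and dissociates completely, so [H+] = 0.000472 M.
pH = -log(0.000472) = 3.33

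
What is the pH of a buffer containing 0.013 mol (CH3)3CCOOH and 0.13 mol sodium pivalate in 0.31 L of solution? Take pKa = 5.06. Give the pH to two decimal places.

pH = 6.06

Henderson–Hasselbalch: pH = pKa + log([(CH3)3CCOO-]/[(CH3)3CCOOH]) = 5.06 + log(0.13/0.013)
pH = 5.06 + (+1.000) = 6.06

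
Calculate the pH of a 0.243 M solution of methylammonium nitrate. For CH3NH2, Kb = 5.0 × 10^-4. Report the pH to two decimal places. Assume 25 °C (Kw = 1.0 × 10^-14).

pH = 5.66

CH3NH3+ is the conjugate acid of the weak base CH3NH2.
Ka = Kw/Kb = 1.0×10^-14 / 5.0 × 10^-4 = 2.00 × 10^-11
From the ICE table, Ka = [H+]²/(0.243 − [H+]) = 2.00 × 10^-11.
Neglecting [H+] in the denominator: [H+] = √(2.00 × 10^-11 × 0.243) = 2.20 × 10^-6 M
([H+]/C₀ = 0.00091% < 5%, so the approximation holds.)
pH = −log(2.20 × 10^-6) = 5.66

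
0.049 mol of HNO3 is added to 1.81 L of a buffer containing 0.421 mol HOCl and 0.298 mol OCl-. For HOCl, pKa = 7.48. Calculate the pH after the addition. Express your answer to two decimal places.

pH = 7.20

After neutralization: n(HOCl) = 0.47 mol, n(OCl-) = 0.249 mol.
pH = pKa + log([A⁻]/[HA]) = 7.48 + log(0.249/0.47) = 7.48 -0.276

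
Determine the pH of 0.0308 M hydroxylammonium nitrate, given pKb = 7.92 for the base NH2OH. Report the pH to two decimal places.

NH3OH+ is the conjugate acid of the weak base NH2OH.
Kb = 10^(−7.92) = 1.20 × 10^-8
Ka = Kw/Kb = 1.0×10^-14 / 1.20 × 10^-8 = 8.33 × 10^-7
From the ICE table, Ka = x²/(0.0308 − x) = 8.33 × 10^-7.
Since Ka ≪ C₀, x ≈ √(Ka·C₀) = 1.60 × 10^-4 M.
pH = −log[H+] = −log(1.60 × 10^-4) = 3.80

pH = 3.80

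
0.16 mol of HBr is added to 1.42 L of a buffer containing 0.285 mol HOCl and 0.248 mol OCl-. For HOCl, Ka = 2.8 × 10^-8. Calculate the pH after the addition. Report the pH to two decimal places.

After neutralization: n(HOCl) = 0.445 mol, n(OCl-) = 0.088 mol.
pKa = −log(2.8 × 10^-8) = 7.553
pH = pKa + log(n_OCl-/n_HOCl) = 7.553 + log(0.088/0.445) = 7.553 + (-0.704)

pH = 6.85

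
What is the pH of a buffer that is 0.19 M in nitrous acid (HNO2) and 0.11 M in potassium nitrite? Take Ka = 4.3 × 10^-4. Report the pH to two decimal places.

pKa = −log(4.3 × 10^-4) = 3.367
Using pH = pKa + log([base]/[acid]) with [base]/[acid] = 0.11/0.19:
pH = 3.367 + (-0.237) = 3.13

pH = 3.13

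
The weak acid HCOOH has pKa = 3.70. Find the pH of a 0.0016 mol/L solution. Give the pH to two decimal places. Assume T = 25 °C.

HCOOH ⇌ HCOO- + H+
Ka = 10^(−3.70) = 2.00 × 10^-4
From the ICE table, Ka = x²/(0.0016 − x) = 2.00 × 10^-4.
x is not negligible relative to C₀; solve x² + 0.0002·x − 3.2e-07 = 0.
x = (−Ka + √(Ka² + 4·Ka·C₀))/2 = 4.74 × 10^-4 M
pH = −log(4.74 × 10^-4) = 3.32

pH = 3.32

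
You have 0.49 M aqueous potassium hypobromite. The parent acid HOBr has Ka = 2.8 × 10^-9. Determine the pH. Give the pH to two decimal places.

pH = 11.12

OBr- is the conjugate base of the weak acid HOBr.
Kb = Kw/Ka = 1.0×10^-14 / 2.8 × 10^-9 = 3.57 × 10^-6
Kb = [OH-]²/(0.49 − [OH-]) = 3.57 × 10^-6
Neglecting [OH-] in the denominator: [OH-] = √(3.57 × 10^-6 × 0.49) = 1.32 × 10^-3 M
pOH = 2.88, so pH = 14.00 − pOH = 11.12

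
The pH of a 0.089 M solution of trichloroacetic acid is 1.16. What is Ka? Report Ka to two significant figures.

Ka = 2.4 × 10^-1

[H+] = 10^(-1.16) = 6.92 × 10^-2 M
At equilibrium [HA] = 0.089 − 6.92 × 10^-2 = 1.98 × 10^-2 M
Ka = [H+][A-]/[HA] = (6.92 × 10^-2)² / 1.98 × 10^-2 = 2.4 × 10^-1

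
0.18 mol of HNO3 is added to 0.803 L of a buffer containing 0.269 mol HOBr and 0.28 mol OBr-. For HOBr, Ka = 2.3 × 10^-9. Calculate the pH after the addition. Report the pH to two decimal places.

After neutralization: n(HOBr) = 0.449 mol, n(OBr-) = 0.1 mol.
pKa = −log(2.3 × 10^-9) = 8.638
pH = pKa + log(n_OBr-/n_HOBr) = 8.638 + log(0.1/0.449) = 8.638 + (-0.652)

pH = 7.99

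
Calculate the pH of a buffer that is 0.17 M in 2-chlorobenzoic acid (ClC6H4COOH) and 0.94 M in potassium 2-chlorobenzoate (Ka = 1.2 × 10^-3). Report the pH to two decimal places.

pKa = −log(1.2 × 10^-3) = 2.921
Using pH = pKa + log([base]/[acid]) with [base]/[acid] = 0.94/0.17:
pH = 2.921 + (+0.743) = 3.66

pH = 3.66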